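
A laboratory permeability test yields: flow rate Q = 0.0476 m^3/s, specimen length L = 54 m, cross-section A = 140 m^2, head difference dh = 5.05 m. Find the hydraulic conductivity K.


From K = Q*L / (A*dh):
Numerator: Q*L = 0.0476 * 54 = 2.5704.
Denominator: A*dh = 140 * 5.05 = 707.0.
K = 2.5704 / 707.0 = 0.003636 m/s.

0.003636


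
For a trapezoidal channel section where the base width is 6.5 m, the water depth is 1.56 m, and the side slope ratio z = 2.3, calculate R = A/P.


For a trapezoidal section with side slope z:
A = (b + z*y)*y = (6.5 + 2.3*1.56)*1.56 = 15.737 m^2.
P = b + 2*y*sqrt(1 + z^2) = 6.5 + 2*1.56*sqrt(1 + 2.3^2) = 14.325 m.
R = A/P = 15.737 / 14.325 = 1.0986 m.

1.0986


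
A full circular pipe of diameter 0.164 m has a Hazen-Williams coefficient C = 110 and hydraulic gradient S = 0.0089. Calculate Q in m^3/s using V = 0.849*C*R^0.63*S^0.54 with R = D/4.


For a full circular pipe, R = D/4 = 0.164/4 = 0.041 m.
V = 0.849 * 110 * 0.041^0.63 * 0.0089^0.54
  = 0.849 * 110 * 0.133676 * 0.078104
  = 0.975 m/s.
Pipe area A = pi*D^2/4 = pi*0.164^2/4 = 0.0211 m^2.
Q = A * V = 0.0211 * 0.975 = 0.0206 m^3/s.

0.0206


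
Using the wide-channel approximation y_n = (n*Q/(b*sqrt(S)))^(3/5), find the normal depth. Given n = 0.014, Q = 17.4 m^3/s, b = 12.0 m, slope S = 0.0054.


We use the wide-channel approximation y_n = (n*Q/(b*sqrt(S)))^(3/5).
sqrt(S) = sqrt(0.0054) = 0.073485.
Numerator: n*Q = 0.014 * 17.4 = 0.2436.
Denominator: b*sqrt(S) = 12.0 * 0.073485 = 0.88182.
arg = 0.2762.
y_n = 0.2762^(3/5) = 0.4621 m.

0.4621


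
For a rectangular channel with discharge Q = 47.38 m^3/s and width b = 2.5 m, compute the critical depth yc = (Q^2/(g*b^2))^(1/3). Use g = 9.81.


Using yc = (Q^2 / (g * b^2))^(1/3):
Q^2 = 47.38^2 = 2244.86.
g * b^2 = 9.81 * 2.5^2 = 9.81 * 6.25 = 61.31.
Q^2 / (g*b^2) = 2244.86 / 61.31 = 36.6149.
yc = 36.6149^(1/3) = 3.3206 m.

3.3206


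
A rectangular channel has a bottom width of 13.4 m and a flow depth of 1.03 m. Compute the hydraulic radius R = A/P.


For a rectangular section:
Flow area A = b * y = 13.4 * 1.03 = 13.8 m^2.
Wetted perimeter P = b + 2y = 13.4 + 2*1.03 = 15.46 m.
Hydraulic radius R = A/P = 13.8 / 15.46 = 0.8928 m.

0.8928


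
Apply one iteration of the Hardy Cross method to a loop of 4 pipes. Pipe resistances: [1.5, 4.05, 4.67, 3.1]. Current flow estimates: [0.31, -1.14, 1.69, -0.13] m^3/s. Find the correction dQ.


Numerator terms (r*Q*|Q|): 1.5*0.31*|0.31| = 0.1442; 4.05*-1.14*|-1.14| = -5.2634; 4.67*1.69*|1.69| = 13.338; 3.1*-0.13*|-0.13| = -0.0524.
Sum of numerator = 8.1664.
Denominator terms (r*|Q|): 1.5*|0.31| = 0.465; 4.05*|-1.14| = 4.617; 4.67*|1.69| = 7.8923; 3.1*|-0.13| = 0.403.
2 * sum of denominator = 2 * 13.3773 = 26.7546.
dQ = -8.1664 / 26.7546 = -0.3052 m^3/s.

-0.3052


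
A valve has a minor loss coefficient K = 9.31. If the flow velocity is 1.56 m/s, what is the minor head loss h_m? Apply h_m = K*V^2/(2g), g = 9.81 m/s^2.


Minor loss formula: h_m = K * V^2/(2g).
V^2 = 1.56^2 = 2.4336.
V^2/(2g) = 2.4336 / 19.62 = 0.124 m.
h_m = 9.31 * 0.124 = 1.1548 m.

1.1548


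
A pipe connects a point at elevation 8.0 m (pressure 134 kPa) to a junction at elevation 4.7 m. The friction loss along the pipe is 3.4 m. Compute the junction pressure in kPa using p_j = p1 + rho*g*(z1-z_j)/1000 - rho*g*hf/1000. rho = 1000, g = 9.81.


Junction pressure: p_j = p1 + rho*g*(z1 - z_j)/1000 - rho*g*hf/1000.
Elevation term = 1000*9.81*(8.0 - 4.7)/1000 = 32.373 kPa.
Friction term = 1000*9.81*3.4/1000 = 33.354 kPa.
p_j = 134 + 32.373 - 33.354 = 133.02 kPa.

133.02


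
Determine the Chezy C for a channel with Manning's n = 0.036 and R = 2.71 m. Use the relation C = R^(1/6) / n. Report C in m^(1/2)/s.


The Chezy coefficient relates to Manning's n through C = R^(1/6) / n.
R^(1/6) = 2.71^(1/6) = 1.18076.
C = 1.18076 / 0.036 = 32.8 m^(1/2)/s.

32.8


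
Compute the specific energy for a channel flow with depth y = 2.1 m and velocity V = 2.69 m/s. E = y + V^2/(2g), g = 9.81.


Specific energy E = y + V^2/(2g).
Velocity head = V^2/(2g) = 2.69^2 / (2*9.81) = 7.2361 / 19.62 = 0.3688 m.
E = 2.1 + 0.3688 = 2.4688 m.

2.4688


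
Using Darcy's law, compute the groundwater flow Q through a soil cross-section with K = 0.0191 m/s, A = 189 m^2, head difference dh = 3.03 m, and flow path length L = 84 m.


Darcy's law: Q = K * A * i, where i = dh/L.
Hydraulic gradient i = 3.03 / 84 = 0.036071.
Q = 0.0191 * 189 * 0.036071
  = 0.1302 m^3/s.

0.1302


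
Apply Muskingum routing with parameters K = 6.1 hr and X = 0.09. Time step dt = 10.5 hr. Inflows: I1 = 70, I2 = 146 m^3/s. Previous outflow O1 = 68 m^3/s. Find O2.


Muskingum coefficients:
denom = 2*K*(1-X) + dt = 2*6.1*(1-0.09) + 10.5 = 21.602.
C0 = (dt - 2*K*X)/denom = (10.5 - 2*6.1*0.09)/21.602 = 0.4352.
C1 = (dt + 2*K*X)/denom = (10.5 + 2*6.1*0.09)/21.602 = 0.5369.
C2 = (2*K*(1-X) - dt)/denom = 0.0279.
O2 = C0*I2 + C1*I1 + C2*O1
   = 0.4352*146 + 0.5369*70 + 0.0279*68
   = 103.02 m^3/s.

103.02


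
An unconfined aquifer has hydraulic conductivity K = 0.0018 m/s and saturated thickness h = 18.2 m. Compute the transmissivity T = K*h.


Transmissivity is defined as T = K * h.
T = 0.0018 * 18.2
  = 0.0328 m^2/s.

0.0328


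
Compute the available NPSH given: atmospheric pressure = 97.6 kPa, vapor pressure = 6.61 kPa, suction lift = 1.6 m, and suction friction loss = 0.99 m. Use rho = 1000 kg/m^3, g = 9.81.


NPSHa = p_atm/(rho*g) - z_s - hf_s - p_vap/(rho*g).
p_atm/(rho*g) = 97.6*1000 / (1000*9.81) = 9.949 m.
p_vap/(rho*g) = 6.61*1000 / (1000*9.81) = 0.674 m.
NPSHa = 9.949 - 1.6 - 0.99 - 0.674
      = 6.69 m.

6.69


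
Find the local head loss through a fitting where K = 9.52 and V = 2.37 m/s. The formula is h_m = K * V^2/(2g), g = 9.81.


Minor loss formula: h_m = K * V^2/(2g).
V^2 = 2.37^2 = 5.6169.
V^2/(2g) = 5.6169 / 19.62 = 0.2863 m.
h_m = 9.52 * 0.2863 = 2.7254 m.

2.7254


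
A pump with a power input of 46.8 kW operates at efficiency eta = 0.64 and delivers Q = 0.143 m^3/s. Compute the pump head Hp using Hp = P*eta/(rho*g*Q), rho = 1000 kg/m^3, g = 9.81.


Pump head formula: Hp = P * eta / (rho * g * Q).
Numerator: P * eta = 46.8 * 1000 * 0.64 = 29952.0 W.
Denominator: rho * g * Q = 1000 * 9.81 * 0.143 = 1402.83.
Hp = 29952.0 / 1402.83 = 21.35 m.

21.35


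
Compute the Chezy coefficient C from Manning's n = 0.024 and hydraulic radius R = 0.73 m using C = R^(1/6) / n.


The Chezy coefficient relates to Manning's n through C = R^(1/6) / n.
R^(1/6) = 0.73^(1/6) = 0.9489.
C = 0.9489 / 0.024 = 39.54 m^(1/2)/s.

39.54


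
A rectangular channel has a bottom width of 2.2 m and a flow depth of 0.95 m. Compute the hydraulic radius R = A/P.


For a rectangular section:
Flow area A = b * y = 2.2 * 0.95 = 2.09 m^2.
Wetted perimeter P = b + 2y = 2.2 + 2*0.95 = 4.1 m.
Hydraulic radius R = A/P = 2.09 / 4.1 = 0.5098 m.

0.5098


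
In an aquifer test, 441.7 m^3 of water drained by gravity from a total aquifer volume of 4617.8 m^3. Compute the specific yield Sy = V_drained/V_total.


Specific yield Sy = Volume drained / Total volume.
Sy = 441.7 / 4617.8
   = 0.0957.

0.0957


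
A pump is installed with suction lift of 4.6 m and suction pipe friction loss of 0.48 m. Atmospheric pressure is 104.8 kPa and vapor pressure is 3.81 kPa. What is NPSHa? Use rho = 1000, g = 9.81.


NPSHa = p_atm/(rho*g) - z_s - hf_s - p_vap/(rho*g).
p_atm/(rho*g) = 104.8*1000 / (1000*9.81) = 10.683 m.
p_vap/(rho*g) = 3.81*1000 / (1000*9.81) = 0.388 m.
NPSHa = 10.683 - 4.6 - 0.48 - 0.388
      = 5.21 m.

5.21


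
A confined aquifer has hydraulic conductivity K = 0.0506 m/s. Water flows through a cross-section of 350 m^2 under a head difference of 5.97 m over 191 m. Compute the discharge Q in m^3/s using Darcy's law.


Darcy's law: Q = K * A * i, where i = dh/L.
Hydraulic gradient i = 5.97 / 191 = 0.031257.
Q = 0.0506 * 350 * 0.031257
  = 0.5536 m^3/s.

0.5536


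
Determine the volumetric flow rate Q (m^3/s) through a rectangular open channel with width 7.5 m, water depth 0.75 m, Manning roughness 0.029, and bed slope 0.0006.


For a rectangular channel, the cross-sectional area A = b * y = 7.5 * 0.75 = 5.62 m^2.
The wetted perimeter P = b + 2y = 7.5 + 2*0.75 = 9.0 m.
Hydraulic radius R = A/P = 5.62/9.0 = 0.625 m.
Velocity V = (1/n)*R^(2/3)*S^(1/2) = (1/0.029)*0.625^(2/3)*0.0006^(1/2) = 0.6174 m/s.
Discharge Q = A * V = 5.62 * 0.6174 = 3.473 m^3/s.

3.473


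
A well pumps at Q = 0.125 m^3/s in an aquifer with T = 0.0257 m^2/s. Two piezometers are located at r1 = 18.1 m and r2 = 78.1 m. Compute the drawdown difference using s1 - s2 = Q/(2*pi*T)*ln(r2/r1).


Thiem equation: s1 - s2 = Q/(2*pi*T) * ln(r2/r1).
ln(r2/r1) = ln(78.1/18.1) = 1.4621.
Q/(2*pi*T) = 0.125 / (2*pi*0.0257) = 0.125 / 0.1615 = 0.7741.
s1 - s2 = 0.7741 * 1.4621 = 1.1318 m.

1.1318


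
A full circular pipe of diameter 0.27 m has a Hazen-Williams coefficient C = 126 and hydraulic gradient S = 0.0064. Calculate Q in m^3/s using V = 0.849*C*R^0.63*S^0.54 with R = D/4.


For a full circular pipe, R = D/4 = 0.27/4 = 0.0675 m.
V = 0.849 * 126 * 0.0675^0.63 * 0.0064^0.54
  = 0.849 * 126 * 0.183004 * 0.065364
  = 1.2796 m/s.
Pipe area A = pi*D^2/4 = pi*0.27^2/4 = 0.0573 m^2.
Q = A * V = 0.0573 * 1.2796 = 0.0733 m^3/s.

0.0733


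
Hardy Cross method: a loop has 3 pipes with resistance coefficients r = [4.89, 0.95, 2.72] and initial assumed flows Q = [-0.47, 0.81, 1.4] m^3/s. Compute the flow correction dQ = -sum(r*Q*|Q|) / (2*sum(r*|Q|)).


Numerator terms (r*Q*|Q|): 4.89*-0.47*|-0.47| = -1.0802; 0.95*0.81*|0.81| = 0.6233; 2.72*1.4*|1.4| = 5.3312.
Sum of numerator = 4.8743.
Denominator terms (r*|Q|): 4.89*|-0.47| = 2.2983; 0.95*|0.81| = 0.7695; 2.72*|1.4| = 3.808.
2 * sum of denominator = 2 * 6.8758 = 13.7516.
dQ = -4.8743 / 13.7516 = -0.3545 m^3/s.

-0.3545


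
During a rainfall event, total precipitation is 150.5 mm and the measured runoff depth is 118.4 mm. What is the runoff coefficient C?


The runoff coefficient C = runoff depth / rainfall depth.
C = 118.4 / 150.5
  = 0.7867.

0.7867


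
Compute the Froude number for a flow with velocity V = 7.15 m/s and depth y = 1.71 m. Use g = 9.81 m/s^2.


The Froude number is defined as Fr = V / sqrt(g*y).
g*y = 9.81 * 1.71 = 16.7751.
sqrt(g*y) = sqrt(16.7751) = 4.0957.
Fr = 7.15 / 4.0957 = 1.7457.

1.7457


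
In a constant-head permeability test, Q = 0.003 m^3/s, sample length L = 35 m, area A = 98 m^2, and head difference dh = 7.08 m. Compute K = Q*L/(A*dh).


From K = Q*L / (A*dh):
Numerator: Q*L = 0.003 * 35 = 0.105.
Denominator: A*dh = 98 * 7.08 = 693.84.
K = 0.105 / 693.84 = 0.000151 m/s.

0.000151


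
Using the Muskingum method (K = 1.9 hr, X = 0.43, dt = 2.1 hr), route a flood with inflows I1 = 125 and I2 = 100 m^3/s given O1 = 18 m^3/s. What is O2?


Muskingum coefficients:
denom = 2*K*(1-X) + dt = 2*1.9*(1-0.43) + 2.1 = 4.266.
C0 = (dt - 2*K*X)/denom = (2.1 - 2*1.9*0.43)/4.266 = 0.1092.
C1 = (dt + 2*K*X)/denom = (2.1 + 2*1.9*0.43)/4.266 = 0.8753.
C2 = (2*K*(1-X) - dt)/denom = 0.0155.
O2 = C0*I2 + C1*I1 + C2*O1
   = 0.1092*100 + 0.8753*125 + 0.0155*18
   = 120.61 m^3/s.

120.61


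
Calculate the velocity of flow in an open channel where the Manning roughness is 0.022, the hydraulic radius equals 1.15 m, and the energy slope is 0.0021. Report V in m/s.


Manning's equation gives V = (1/n) * R^(2/3) * S^(1/2).
First, compute R^(2/3) = 1.15^(2/3) = 1.0977.
Next, S^(1/2) = 0.0021^(1/2) = 0.045826.
Then 1/n = 1/0.022 = 45.45.
V = 45.45 * 1.0977 * 0.045826 = 2.2864 m/s.

2.2864


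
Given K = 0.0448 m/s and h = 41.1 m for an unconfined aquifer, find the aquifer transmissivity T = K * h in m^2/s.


Transmissivity is defined as T = K * h.
T = 0.0448 * 41.1
  = 1.8413 m^2/s.

1.8413


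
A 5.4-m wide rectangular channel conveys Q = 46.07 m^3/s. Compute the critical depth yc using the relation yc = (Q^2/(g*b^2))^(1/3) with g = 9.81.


Using yc = (Q^2 / (g * b^2))^(1/3):
Q^2 = 46.07^2 = 2122.44.
g * b^2 = 9.81 * 5.4^2 = 9.81 * 29.16 = 286.06.
Q^2 / (g*b^2) = 2122.44 / 286.06 = 7.4196.
yc = 7.4196^(1/3) = 1.9504 m.

1.9504


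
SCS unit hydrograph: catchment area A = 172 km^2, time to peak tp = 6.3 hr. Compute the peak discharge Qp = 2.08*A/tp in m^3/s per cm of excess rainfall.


SCS formula: Qp = 2.08 * A / tp.
Qp = 2.08 * 172 / 6.3
   = 357.76 / 6.3
   = 56.79 m^3/s per cm.

56.79


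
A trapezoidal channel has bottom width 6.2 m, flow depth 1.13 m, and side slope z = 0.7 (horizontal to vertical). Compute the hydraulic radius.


For a trapezoidal section with side slope z:
A = (b + z*y)*y = (6.2 + 0.7*1.13)*1.13 = 7.9 m^2.
P = b + 2*y*sqrt(1 + z^2) = 6.2 + 2*1.13*sqrt(1 + 0.7^2) = 8.959 m.
R = A/P = 7.9 / 8.959 = 0.8818 m.

0.8818


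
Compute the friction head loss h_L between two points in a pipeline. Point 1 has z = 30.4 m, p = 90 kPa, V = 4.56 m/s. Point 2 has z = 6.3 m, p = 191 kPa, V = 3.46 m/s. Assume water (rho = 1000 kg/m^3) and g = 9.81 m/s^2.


Total head at each section: H = z + p/(rho*g) + V^2/(2g).
H1 = 30.4 + 90*1000/(1000*9.81) + 4.56^2/(2*9.81)
   = 30.4 + 9.174 + 1.0598
   = 40.634 m.
H2 = 6.3 + 191*1000/(1000*9.81) + 3.46^2/(2*9.81)
   = 6.3 + 19.47 + 0.6102
   = 26.38 m.
h_L = H1 - H2 = 40.634 - 26.38 = 14.254 m.

14.254


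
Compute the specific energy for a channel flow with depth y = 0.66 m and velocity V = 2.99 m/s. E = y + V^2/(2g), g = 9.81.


Specific energy E = y + V^2/(2g).
Velocity head = V^2/(2g) = 2.99^2 / (2*9.81) = 8.9401 / 19.62 = 0.4557 m.
E = 0.66 + 0.4557 = 1.1157 m.

1.1157


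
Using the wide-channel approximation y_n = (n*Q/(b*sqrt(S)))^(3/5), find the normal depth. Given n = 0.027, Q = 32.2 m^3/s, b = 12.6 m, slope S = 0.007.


We use the wide-channel approximation y_n = (n*Q/(b*sqrt(S)))^(3/5).
sqrt(S) = sqrt(0.007) = 0.083666.
Numerator: n*Q = 0.027 * 32.2 = 0.8694.
Denominator: b*sqrt(S) = 12.6 * 0.083666 = 1.054192.
arg = 0.8247.
y_n = 0.8247^(3/5) = 0.8908 m.

0.8908


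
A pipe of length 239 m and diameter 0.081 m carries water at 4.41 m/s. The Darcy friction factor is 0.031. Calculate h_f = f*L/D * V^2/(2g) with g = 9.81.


Darcy-Weisbach equation: h_f = f * (L/D) * V^2/(2g).
f * L/D = 0.031 * 239/0.081 = 91.4691.
V^2/(2g) = 4.41^2 / (2*9.81) = 19.4481 / 19.62 = 0.9912 m.
h_f = 91.4691 * 0.9912 = 90.668 m.

90.668


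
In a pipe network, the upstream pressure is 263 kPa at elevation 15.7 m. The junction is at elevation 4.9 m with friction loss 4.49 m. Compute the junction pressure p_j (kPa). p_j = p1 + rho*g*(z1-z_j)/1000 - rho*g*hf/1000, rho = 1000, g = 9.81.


Junction pressure: p_j = p1 + rho*g*(z1 - z_j)/1000 - rho*g*hf/1000.
Elevation term = 1000*9.81*(15.7 - 4.9)/1000 = 105.948 kPa.
Friction term = 1000*9.81*4.49/1000 = 44.047 kPa.
p_j = 263 + 105.948 - 44.047 = 324.9 kPa.

324.9


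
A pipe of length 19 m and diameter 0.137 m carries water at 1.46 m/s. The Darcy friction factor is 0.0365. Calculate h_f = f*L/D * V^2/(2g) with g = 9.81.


Darcy-Weisbach equation: h_f = f * (L/D) * V^2/(2g).
f * L/D = 0.0365 * 19/0.137 = 5.062.
V^2/(2g) = 1.46^2 / (2*9.81) = 2.1316 / 19.62 = 0.1086 m.
h_f = 5.062 * 0.1086 = 0.55 m.

0.55


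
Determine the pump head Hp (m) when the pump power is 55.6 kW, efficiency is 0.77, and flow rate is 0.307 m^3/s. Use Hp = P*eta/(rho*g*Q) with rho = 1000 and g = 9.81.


Pump head formula: Hp = P * eta / (rho * g * Q).
Numerator: P * eta = 55.6 * 1000 * 0.77 = 42812.0 W.
Denominator: rho * g * Q = 1000 * 9.81 * 0.307 = 3011.67.
Hp = 42812.0 / 3011.67 = 14.22 m.

14.22


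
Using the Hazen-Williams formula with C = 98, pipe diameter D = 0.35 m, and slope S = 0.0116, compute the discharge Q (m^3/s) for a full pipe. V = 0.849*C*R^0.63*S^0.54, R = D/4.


For a full circular pipe, R = D/4 = 0.35/4 = 0.0875 m.
V = 0.849 * 98 * 0.0875^0.63 * 0.0116^0.54
  = 0.849 * 98 * 0.215509 * 0.090117
  = 1.6159 m/s.
Pipe area A = pi*D^2/4 = pi*0.35^2/4 = 0.0962 m^2.
Q = A * V = 0.0962 * 1.6159 = 0.1555 m^3/s.

0.1555


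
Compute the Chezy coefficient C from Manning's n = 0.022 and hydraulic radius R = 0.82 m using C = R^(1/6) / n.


The Chezy coefficient relates to Manning's n through C = R^(1/6) / n.
R^(1/6) = 0.82^(1/6) = 0.967466.
C = 0.967466 / 0.022 = 43.98 m^(1/2)/s.

43.98


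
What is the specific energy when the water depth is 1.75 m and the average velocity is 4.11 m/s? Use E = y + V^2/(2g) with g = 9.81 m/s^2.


Specific energy E = y + V^2/(2g).
Velocity head = V^2/(2g) = 4.11^2 / (2*9.81) = 16.8921 / 19.62 = 0.861 m.
E = 1.75 + 0.861 = 2.611 m.

2.611


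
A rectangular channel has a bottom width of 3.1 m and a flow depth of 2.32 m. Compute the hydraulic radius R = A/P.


For a rectangular section:
Flow area A = b * y = 3.1 * 2.32 = 7.19 m^2.
Wetted perimeter P = b + 2y = 3.1 + 2*2.32 = 7.74 m.
Hydraulic radius R = A/P = 7.19 / 7.74 = 0.9292 m.

0.9292


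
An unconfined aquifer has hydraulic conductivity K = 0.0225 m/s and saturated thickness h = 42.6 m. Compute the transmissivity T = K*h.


Transmissivity is defined as T = K * h.
T = 0.0225 * 42.6
  = 0.9585 m^2/s.

0.9585


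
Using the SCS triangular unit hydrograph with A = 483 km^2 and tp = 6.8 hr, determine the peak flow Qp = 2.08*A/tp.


SCS formula: Qp = 2.08 * A / tp.
Qp = 2.08 * 483 / 6.8
   = 1004.64 / 6.8
   = 147.74 m^3/s per cm.

147.74


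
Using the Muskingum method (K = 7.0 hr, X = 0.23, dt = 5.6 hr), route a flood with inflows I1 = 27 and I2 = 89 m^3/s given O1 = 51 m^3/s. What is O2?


Muskingum coefficients:
denom = 2*K*(1-X) + dt = 2*7.0*(1-0.23) + 5.6 = 16.38.
C0 = (dt - 2*K*X)/denom = (5.6 - 2*7.0*0.23)/16.38 = 0.1453.
C1 = (dt + 2*K*X)/denom = (5.6 + 2*7.0*0.23)/16.38 = 0.5385.
C2 = (2*K*(1-X) - dt)/denom = 0.3162.
O2 = C0*I2 + C1*I1 + C2*O1
   = 0.1453*89 + 0.5385*27 + 0.3162*51
   = 43.6 m^3/s.

43.6


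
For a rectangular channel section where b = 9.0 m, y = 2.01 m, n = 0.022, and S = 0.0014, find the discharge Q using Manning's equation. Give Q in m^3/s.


For a rectangular channel, the cross-sectional area A = b * y = 9.0 * 2.01 = 18.09 m^2.
The wetted perimeter P = b + 2y = 9.0 + 2*2.01 = 13.02 m.
Hydraulic radius R = A/P = 18.09/13.02 = 1.3894 m.
Velocity V = (1/n)*R^(2/3)*S^(1/2) = (1/0.022)*1.3894^(2/3)*0.0014^(1/2) = 2.1177 m/s.
Discharge Q = A * V = 18.09 * 2.1177 = 38.309 m^3/s.

38.309


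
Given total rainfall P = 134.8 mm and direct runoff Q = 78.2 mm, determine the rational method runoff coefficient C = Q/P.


The runoff coefficient C = runoff depth / rainfall depth.
C = 78.2 / 134.8
  = 0.5801.

0.5801


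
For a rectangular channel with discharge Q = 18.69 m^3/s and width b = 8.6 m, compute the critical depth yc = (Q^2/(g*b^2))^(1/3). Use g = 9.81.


Using yc = (Q^2 / (g * b^2))^(1/3):
Q^2 = 18.69^2 = 349.32.
g * b^2 = 9.81 * 8.6^2 = 9.81 * 73.96 = 725.55.
Q^2 / (g*b^2) = 349.32 / 725.55 = 0.4815.
yc = 0.4815^(1/3) = 0.7838 m.

0.7838


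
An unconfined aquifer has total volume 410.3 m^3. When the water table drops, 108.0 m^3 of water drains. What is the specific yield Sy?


Specific yield Sy = Volume drained / Total volume.
Sy = 108.0 / 410.3
   = 0.2632.

0.2632


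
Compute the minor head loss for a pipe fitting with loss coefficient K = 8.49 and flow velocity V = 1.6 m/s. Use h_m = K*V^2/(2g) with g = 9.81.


Minor loss formula: h_m = K * V^2/(2g).
V^2 = 1.6^2 = 2.56.
V^2/(2g) = 2.56 / 19.62 = 0.1305 m.
h_m = 8.49 * 0.1305 = 1.1078 m.

1.1078


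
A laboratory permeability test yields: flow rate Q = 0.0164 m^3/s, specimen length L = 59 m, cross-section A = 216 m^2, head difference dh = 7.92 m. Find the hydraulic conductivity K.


From K = Q*L / (A*dh):
Numerator: Q*L = 0.0164 * 59 = 0.9676.
Denominator: A*dh = 216 * 7.92 = 1710.72.
K = 0.9676 / 1710.72 = 0.000566 m/s.

0.000566


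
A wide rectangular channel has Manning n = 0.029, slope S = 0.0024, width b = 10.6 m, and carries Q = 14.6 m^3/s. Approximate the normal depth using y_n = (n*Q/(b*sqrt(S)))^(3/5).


We use the wide-channel approximation y_n = (n*Q/(b*sqrt(S)))^(3/5).
sqrt(S) = sqrt(0.0024) = 0.04899.
Numerator: n*Q = 0.029 * 14.6 = 0.4234.
Denominator: b*sqrt(S) = 10.6 * 0.04899 = 0.519294.
arg = 0.8153.
y_n = 0.8153^(3/5) = 0.8847 m.

0.8847


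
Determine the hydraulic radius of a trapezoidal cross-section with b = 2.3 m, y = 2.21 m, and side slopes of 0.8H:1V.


For a trapezoidal section with side slope z:
A = (b + z*y)*y = (2.3 + 0.8*2.21)*2.21 = 8.99 m^2.
P = b + 2*y*sqrt(1 + z^2) = 2.3 + 2*2.21*sqrt(1 + 0.8^2) = 7.96 m.
R = A/P = 8.99 / 7.96 = 1.1294 m.

1.1294


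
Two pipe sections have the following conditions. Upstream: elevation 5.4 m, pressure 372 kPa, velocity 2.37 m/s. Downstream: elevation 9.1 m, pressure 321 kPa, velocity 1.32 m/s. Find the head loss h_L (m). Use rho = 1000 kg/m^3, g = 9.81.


Total head at each section: H = z + p/(rho*g) + V^2/(2g).
H1 = 5.4 + 372*1000/(1000*9.81) + 2.37^2/(2*9.81)
   = 5.4 + 37.92 + 0.2863
   = 43.607 m.
H2 = 9.1 + 321*1000/(1000*9.81) + 1.32^2/(2*9.81)
   = 9.1 + 32.722 + 0.0888
   = 41.911 m.
h_L = H1 - H2 = 43.607 - 41.911 = 1.696 m.

1.696


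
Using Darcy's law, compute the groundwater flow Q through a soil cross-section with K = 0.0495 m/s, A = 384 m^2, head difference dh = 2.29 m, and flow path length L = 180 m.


Darcy's law: Q = K * A * i, where i = dh/L.
Hydraulic gradient i = 2.29 / 180 = 0.012722.
Q = 0.0495 * 384 * 0.012722
  = 0.2418 m^3/s.

0.2418


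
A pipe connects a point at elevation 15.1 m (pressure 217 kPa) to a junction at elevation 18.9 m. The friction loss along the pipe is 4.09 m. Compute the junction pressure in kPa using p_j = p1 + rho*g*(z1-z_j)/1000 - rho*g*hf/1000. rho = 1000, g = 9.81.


Junction pressure: p_j = p1 + rho*g*(z1 - z_j)/1000 - rho*g*hf/1000.
Elevation term = 1000*9.81*(15.1 - 18.9)/1000 = -37.278 kPa.
Friction term = 1000*9.81*4.09/1000 = 40.123 kPa.
p_j = 217 + -37.278 - 40.123 = 139.6 kPa.

139.6


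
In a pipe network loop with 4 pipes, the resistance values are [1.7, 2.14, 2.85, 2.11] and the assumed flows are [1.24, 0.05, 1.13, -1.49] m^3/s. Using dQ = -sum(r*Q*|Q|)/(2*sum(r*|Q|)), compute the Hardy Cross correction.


Numerator terms (r*Q*|Q|): 1.7*1.24*|1.24| = 2.6139; 2.14*0.05*|0.05| = 0.0054; 2.85*1.13*|1.13| = 3.6392; 2.11*-1.49*|-1.49| = -4.6844.
Sum of numerator = 1.574.
Denominator terms (r*|Q|): 1.7*|1.24| = 2.108; 2.14*|0.05| = 0.107; 2.85*|1.13| = 3.2205; 2.11*|-1.49| = 3.1439.
2 * sum of denominator = 2 * 8.5794 = 17.1588.
dQ = -1.574 / 17.1588 = -0.0917 m^3/s.

-0.0917


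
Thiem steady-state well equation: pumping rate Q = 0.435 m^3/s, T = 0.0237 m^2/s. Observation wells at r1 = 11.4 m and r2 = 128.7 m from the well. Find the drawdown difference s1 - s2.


Thiem equation: s1 - s2 = Q/(2*pi*T) * ln(r2/r1).
ln(r2/r1) = ln(128.7/11.4) = 2.4239.
Q/(2*pi*T) = 0.435 / (2*pi*0.0237) = 0.435 / 0.1489 = 2.9212.
s1 - s2 = 2.9212 * 2.4239 = 7.0806 m.

7.0806


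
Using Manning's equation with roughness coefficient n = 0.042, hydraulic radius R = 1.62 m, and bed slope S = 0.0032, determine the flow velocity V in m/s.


Manning's equation gives V = (1/n) * R^(2/3) * S^(1/2).
First, compute R^(2/3) = 1.62^(2/3) = 1.3794.
Next, S^(1/2) = 0.0032^(1/2) = 0.056569.
Then 1/n = 1/0.042 = 23.81.
V = 23.81 * 1.3794 * 0.056569 = 1.8578 m/s.

1.8578


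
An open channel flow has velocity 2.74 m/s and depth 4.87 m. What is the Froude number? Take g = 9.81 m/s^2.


The Froude number is defined as Fr = V / sqrt(g*y).
g*y = 9.81 * 4.87 = 47.7747.
sqrt(g*y) = sqrt(47.7747) = 6.9119.
Fr = 2.74 / 6.9119 = 0.3964.

0.3964


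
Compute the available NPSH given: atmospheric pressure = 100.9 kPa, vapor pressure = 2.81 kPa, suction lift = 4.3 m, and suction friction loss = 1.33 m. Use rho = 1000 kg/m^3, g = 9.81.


NPSHa = p_atm/(rho*g) - z_s - hf_s - p_vap/(rho*g).
p_atm/(rho*g) = 100.9*1000 / (1000*9.81) = 10.285 m.
p_vap/(rho*g) = 2.81*1000 / (1000*9.81) = 0.286 m.
NPSHa = 10.285 - 4.3 - 1.33 - 0.286
      = 4.37 m.

4.37


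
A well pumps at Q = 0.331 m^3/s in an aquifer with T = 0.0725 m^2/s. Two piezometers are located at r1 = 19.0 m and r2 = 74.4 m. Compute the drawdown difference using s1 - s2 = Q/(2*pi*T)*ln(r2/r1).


Thiem equation: s1 - s2 = Q/(2*pi*T) * ln(r2/r1).
ln(r2/r1) = ln(74.4/19.0) = 1.365.
Q/(2*pi*T) = 0.331 / (2*pi*0.0725) = 0.331 / 0.4555 = 0.7266.
s1 - s2 = 0.7266 * 1.365 = 0.9919 m.

0.9919


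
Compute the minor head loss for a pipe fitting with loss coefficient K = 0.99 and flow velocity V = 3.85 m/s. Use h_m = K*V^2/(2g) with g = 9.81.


Minor loss formula: h_m = K * V^2/(2g).
V^2 = 3.85^2 = 14.8225.
V^2/(2g) = 14.8225 / 19.62 = 0.7555 m.
h_m = 0.99 * 0.7555 = 0.7479 m.

0.7479


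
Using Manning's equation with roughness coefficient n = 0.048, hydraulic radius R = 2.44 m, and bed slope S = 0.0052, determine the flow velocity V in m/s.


Manning's equation gives V = (1/n) * R^(2/3) * S^(1/2).
First, compute R^(2/3) = 2.44^(2/3) = 1.8124.
Next, S^(1/2) = 0.0052^(1/2) = 0.072111.
Then 1/n = 1/0.048 = 20.83.
V = 20.83 * 1.8124 * 0.072111 = 2.7228 m/s.

2.7228


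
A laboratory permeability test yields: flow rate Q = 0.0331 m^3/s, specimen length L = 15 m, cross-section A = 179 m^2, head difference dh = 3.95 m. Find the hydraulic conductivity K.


From K = Q*L / (A*dh):
Numerator: Q*L = 0.0331 * 15 = 0.4965.
Denominator: A*dh = 179 * 3.95 = 707.05.
K = 0.4965 / 707.05 = 0.000702 m/s.

0.000702


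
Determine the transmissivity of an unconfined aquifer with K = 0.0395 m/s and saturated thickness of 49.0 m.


Transmissivity is defined as T = K * h.
T = 0.0395 * 49.0
  = 1.9355 m^2/s.

1.9355


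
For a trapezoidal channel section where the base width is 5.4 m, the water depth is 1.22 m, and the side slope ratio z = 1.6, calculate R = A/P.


For a trapezoidal section with side slope z:
A = (b + z*y)*y = (5.4 + 1.6*1.22)*1.22 = 8.969 m^2.
P = b + 2*y*sqrt(1 + z^2) = 5.4 + 2*1.22*sqrt(1 + 1.6^2) = 10.004 m.
R = A/P = 8.969 / 10.004 = 0.8966 m.

0.8966


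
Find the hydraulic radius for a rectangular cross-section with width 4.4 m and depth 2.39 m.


For a rectangular section:
Flow area A = b * y = 4.4 * 2.39 = 10.52 m^2.
Wetted perimeter P = b + 2y = 4.4 + 2*2.39 = 9.18 m.
Hydraulic radius R = A/P = 10.52 / 9.18 = 1.1455 m.

1.1455


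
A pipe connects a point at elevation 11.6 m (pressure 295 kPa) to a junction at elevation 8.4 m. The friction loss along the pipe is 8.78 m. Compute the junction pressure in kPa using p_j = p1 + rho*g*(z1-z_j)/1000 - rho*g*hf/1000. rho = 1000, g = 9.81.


Junction pressure: p_j = p1 + rho*g*(z1 - z_j)/1000 - rho*g*hf/1000.
Elevation term = 1000*9.81*(11.6 - 8.4)/1000 = 31.392 kPa.
Friction term = 1000*9.81*8.78/1000 = 86.132 kPa.
p_j = 295 + 31.392 - 86.132 = 240.26 kPa.

240.26


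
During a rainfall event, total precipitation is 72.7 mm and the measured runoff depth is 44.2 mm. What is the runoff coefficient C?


The runoff coefficient C = runoff depth / rainfall depth.
C = 44.2 / 72.7
  = 0.608.

0.608


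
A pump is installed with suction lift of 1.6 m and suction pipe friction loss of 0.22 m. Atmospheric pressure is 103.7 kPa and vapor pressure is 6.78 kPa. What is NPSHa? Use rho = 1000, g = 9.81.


NPSHa = p_atm/(rho*g) - z_s - hf_s - p_vap/(rho*g).
p_atm/(rho*g) = 103.7*1000 / (1000*9.81) = 10.571 m.
p_vap/(rho*g) = 6.78*1000 / (1000*9.81) = 0.691 m.
NPSHa = 10.571 - 1.6 - 0.22 - 0.691
      = 8.06 m.

8.06


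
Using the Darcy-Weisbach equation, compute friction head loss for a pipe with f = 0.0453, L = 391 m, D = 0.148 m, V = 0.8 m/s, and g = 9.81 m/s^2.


Darcy-Weisbach equation: h_f = f * (L/D) * V^2/(2g).
f * L/D = 0.0453 * 391/0.148 = 119.6777.
V^2/(2g) = 0.8^2 / (2*9.81) = 0.64 / 19.62 = 0.0326 m.
h_f = 119.6777 * 0.0326 = 3.904 m.

3.904


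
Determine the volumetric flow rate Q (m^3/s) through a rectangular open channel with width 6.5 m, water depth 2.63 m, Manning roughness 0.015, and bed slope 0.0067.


For a rectangular channel, the cross-sectional area A = b * y = 6.5 * 2.63 = 17.09 m^2.
The wetted perimeter P = b + 2y = 6.5 + 2*2.63 = 11.76 m.
Hydraulic radius R = A/P = 17.09/11.76 = 1.4537 m.
Velocity V = (1/n)*R^(2/3)*S^(1/2) = (1/0.015)*1.4537^(2/3)*0.0067^(1/2) = 7.0025 m/s.
Discharge Q = A * V = 17.09 * 7.0025 = 119.708 m^3/s.

119.708


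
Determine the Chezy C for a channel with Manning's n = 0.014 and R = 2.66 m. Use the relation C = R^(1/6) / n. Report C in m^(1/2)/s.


The Chezy coefficient relates to Manning's n through C = R^(1/6) / n.
R^(1/6) = 2.66^(1/6) = 1.177101.
C = 1.177101 / 0.014 = 84.08 m^(1/2)/s.

84.08


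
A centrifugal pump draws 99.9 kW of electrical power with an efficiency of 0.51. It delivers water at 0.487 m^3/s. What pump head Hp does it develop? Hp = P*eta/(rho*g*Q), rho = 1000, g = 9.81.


Pump head formula: Hp = P * eta / (rho * g * Q).
Numerator: P * eta = 99.9 * 1000 * 0.51 = 50949.0 W.
Denominator: rho * g * Q = 1000 * 9.81 * 0.487 = 4777.47.
Hp = 50949.0 / 4777.47 = 10.66 m.

10.66


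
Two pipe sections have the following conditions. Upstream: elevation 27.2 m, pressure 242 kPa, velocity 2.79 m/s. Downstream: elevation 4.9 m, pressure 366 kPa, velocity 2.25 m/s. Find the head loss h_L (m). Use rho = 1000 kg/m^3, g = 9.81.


Total head at each section: H = z + p/(rho*g) + V^2/(2g).
H1 = 27.2 + 242*1000/(1000*9.81) + 2.79^2/(2*9.81)
   = 27.2 + 24.669 + 0.3967
   = 52.265 m.
H2 = 4.9 + 366*1000/(1000*9.81) + 2.25^2/(2*9.81)
   = 4.9 + 37.309 + 0.258
   = 42.467 m.
h_L = H1 - H2 = 52.265 - 42.467 = 9.799 m.

9.799


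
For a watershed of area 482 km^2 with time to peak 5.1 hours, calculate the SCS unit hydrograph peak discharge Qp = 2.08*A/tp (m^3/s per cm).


SCS formula: Qp = 2.08 * A / tp.
Qp = 2.08 * 482 / 5.1
   = 1002.56 / 5.1
   = 196.58 m^3/s per cm.

196.58


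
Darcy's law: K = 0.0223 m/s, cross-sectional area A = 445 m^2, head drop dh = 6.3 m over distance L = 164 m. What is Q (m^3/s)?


Darcy's law: Q = K * A * i, where i = dh/L.
Hydraulic gradient i = 6.3 / 164 = 0.038415.
Q = 0.0223 * 445 * 0.038415
  = 0.3812 m^3/s.

0.3812


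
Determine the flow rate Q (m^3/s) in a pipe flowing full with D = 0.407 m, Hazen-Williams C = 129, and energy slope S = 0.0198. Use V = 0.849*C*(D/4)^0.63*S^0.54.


For a full circular pipe, R = D/4 = 0.407/4 = 0.1017 m.
V = 0.849 * 129 * 0.1017^0.63 * 0.0198^0.54
  = 0.849 * 129 * 0.236999 * 0.120282
  = 3.1221 m/s.
Pipe area A = pi*D^2/4 = pi*0.407^2/4 = 0.1301 m^2.
Q = A * V = 0.1301 * 3.1221 = 0.4062 m^3/s.

0.4062


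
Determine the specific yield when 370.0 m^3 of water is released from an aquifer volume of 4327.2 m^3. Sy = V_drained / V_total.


Specific yield Sy = Volume drained / Total volume.
Sy = 370.0 / 4327.2
   = 0.0855.

0.0855


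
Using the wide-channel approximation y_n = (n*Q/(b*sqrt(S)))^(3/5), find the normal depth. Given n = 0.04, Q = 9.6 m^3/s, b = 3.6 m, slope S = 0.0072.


We use the wide-channel approximation y_n = (n*Q/(b*sqrt(S)))^(3/5).
sqrt(S) = sqrt(0.0072) = 0.084853.
Numerator: n*Q = 0.04 * 9.6 = 0.384.
Denominator: b*sqrt(S) = 3.6 * 0.084853 = 0.305471.
arg = 1.2571.
y_n = 1.2571^(3/5) = 1.1471 m.

1.1471


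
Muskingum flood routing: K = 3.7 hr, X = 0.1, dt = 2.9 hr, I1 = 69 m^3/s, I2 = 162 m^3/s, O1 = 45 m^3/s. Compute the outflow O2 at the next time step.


Muskingum coefficients:
denom = 2*K*(1-X) + dt = 2*3.7*(1-0.1) + 2.9 = 9.56.
C0 = (dt - 2*K*X)/denom = (2.9 - 2*3.7*0.1)/9.56 = 0.2259.
C1 = (dt + 2*K*X)/denom = (2.9 + 2*3.7*0.1)/9.56 = 0.3808.
C2 = (2*K*(1-X) - dt)/denom = 0.3933.
O2 = C0*I2 + C1*I1 + C2*O1
   = 0.2259*162 + 0.3808*69 + 0.3933*45
   = 80.57 m^3/s.

80.57


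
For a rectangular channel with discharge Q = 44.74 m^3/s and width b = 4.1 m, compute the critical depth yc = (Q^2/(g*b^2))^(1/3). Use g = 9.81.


Using yc = (Q^2 / (g * b^2))^(1/3):
Q^2 = 44.74^2 = 2001.67.
g * b^2 = 9.81 * 4.1^2 = 9.81 * 16.81 = 164.91.
Q^2 / (g*b^2) = 2001.67 / 164.91 = 12.138.
yc = 12.138^(1/3) = 2.2982 m.

2.2982


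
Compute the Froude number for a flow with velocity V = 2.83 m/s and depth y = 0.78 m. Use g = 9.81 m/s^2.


The Froude number is defined as Fr = V / sqrt(g*y).
g*y = 9.81 * 0.78 = 7.6518.
sqrt(g*y) = sqrt(7.6518) = 2.7662.
Fr = 2.83 / 2.7662 = 1.0231.

1.0231


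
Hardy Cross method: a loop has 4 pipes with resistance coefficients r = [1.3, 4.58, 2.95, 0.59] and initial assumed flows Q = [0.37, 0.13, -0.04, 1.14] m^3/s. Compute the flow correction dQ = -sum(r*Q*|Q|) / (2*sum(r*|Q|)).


Numerator terms (r*Q*|Q|): 1.3*0.37*|0.37| = 0.178; 4.58*0.13*|0.13| = 0.0774; 2.95*-0.04*|-0.04| = -0.0047; 0.59*1.14*|1.14| = 0.7668.
Sum of numerator = 1.0174.
Denominator terms (r*|Q|): 1.3*|0.37| = 0.481; 4.58*|0.13| = 0.5954; 2.95*|-0.04| = 0.118; 0.59*|1.14| = 0.6726.
2 * sum of denominator = 2 * 1.867 = 3.734.
dQ = -1.0174 / 3.734 = -0.2725 m^3/s.

-0.2725


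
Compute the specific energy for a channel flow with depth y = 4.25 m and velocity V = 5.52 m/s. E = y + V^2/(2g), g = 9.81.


Specific energy E = y + V^2/(2g).
Velocity head = V^2/(2g) = 5.52^2 / (2*9.81) = 30.4704 / 19.62 = 1.553 m.
E = 4.25 + 1.553 = 5.803 m.

5.803


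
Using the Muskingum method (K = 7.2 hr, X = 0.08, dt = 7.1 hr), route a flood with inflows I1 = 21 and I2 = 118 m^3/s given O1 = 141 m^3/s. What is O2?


Muskingum coefficients:
denom = 2*K*(1-X) + dt = 2*7.2*(1-0.08) + 7.1 = 20.348.
C0 = (dt - 2*K*X)/denom = (7.1 - 2*7.2*0.08)/20.348 = 0.2923.
C1 = (dt + 2*K*X)/denom = (7.1 + 2*7.2*0.08)/20.348 = 0.4055.
C2 = (2*K*(1-X) - dt)/denom = 0.3021.
O2 = C0*I2 + C1*I1 + C2*O1
   = 0.2923*118 + 0.4055*21 + 0.3021*141
   = 85.61 m^3/s.

85.61


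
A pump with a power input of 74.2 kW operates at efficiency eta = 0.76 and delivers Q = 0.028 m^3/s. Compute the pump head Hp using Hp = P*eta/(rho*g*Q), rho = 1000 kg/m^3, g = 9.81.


Pump head formula: Hp = P * eta / (rho * g * Q).
Numerator: P * eta = 74.2 * 1000 * 0.76 = 56392.0 W.
Denominator: rho * g * Q = 1000 * 9.81 * 0.028 = 274.68.
Hp = 56392.0 / 274.68 = 205.3 m.

205.3


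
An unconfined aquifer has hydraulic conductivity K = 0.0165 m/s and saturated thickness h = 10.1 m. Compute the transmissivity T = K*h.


Transmissivity is defined as T = K * h.
T = 0.0165 * 10.1
  = 0.1666 m^2/s.

0.1666


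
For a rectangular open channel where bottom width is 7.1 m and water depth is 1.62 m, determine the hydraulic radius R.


For a rectangular section:
Flow area A = b * y = 7.1 * 1.62 = 11.5 m^2.
Wetted perimeter P = b + 2y = 7.1 + 2*1.62 = 10.34 m.
Hydraulic radius R = A/P = 11.5 / 10.34 = 1.1124 m.

1.1124


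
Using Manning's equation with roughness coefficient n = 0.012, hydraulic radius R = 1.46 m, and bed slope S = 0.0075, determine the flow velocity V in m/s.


Manning's equation gives V = (1/n) * R^(2/3) * S^(1/2).
First, compute R^(2/3) = 1.46^(2/3) = 1.287.
Next, S^(1/2) = 0.0075^(1/2) = 0.086603.
Then 1/n = 1/0.012 = 83.33.
V = 83.33 * 1.287 * 0.086603 = 9.2879 m/s.

9.2879


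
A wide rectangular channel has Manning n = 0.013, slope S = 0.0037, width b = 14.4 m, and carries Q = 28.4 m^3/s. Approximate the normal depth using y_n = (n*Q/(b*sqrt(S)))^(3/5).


We use the wide-channel approximation y_n = (n*Q/(b*sqrt(S)))^(3/5).
sqrt(S) = sqrt(0.0037) = 0.060828.
Numerator: n*Q = 0.013 * 28.4 = 0.3692.
Denominator: b*sqrt(S) = 14.4 * 0.060828 = 0.875923.
arg = 0.4215.
y_n = 0.4215^(3/5) = 0.5955 m.

0.5955


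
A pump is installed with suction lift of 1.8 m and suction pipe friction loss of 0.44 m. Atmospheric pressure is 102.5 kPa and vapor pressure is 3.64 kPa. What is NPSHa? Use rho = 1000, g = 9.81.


NPSHa = p_atm/(rho*g) - z_s - hf_s - p_vap/(rho*g).
p_atm/(rho*g) = 102.5*1000 / (1000*9.81) = 10.449 m.
p_vap/(rho*g) = 3.64*1000 / (1000*9.81) = 0.371 m.
NPSHa = 10.449 - 1.8 - 0.44 - 0.371
      = 7.84 m.

7.84


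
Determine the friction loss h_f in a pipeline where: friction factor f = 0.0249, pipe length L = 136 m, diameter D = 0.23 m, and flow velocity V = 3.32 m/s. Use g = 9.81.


Darcy-Weisbach equation: h_f = f * (L/D) * V^2/(2g).
f * L/D = 0.0249 * 136/0.23 = 14.7235.
V^2/(2g) = 3.32^2 / (2*9.81) = 11.0224 / 19.62 = 0.5618 m.
h_f = 14.7235 * 0.5618 = 8.272 m.

8.272


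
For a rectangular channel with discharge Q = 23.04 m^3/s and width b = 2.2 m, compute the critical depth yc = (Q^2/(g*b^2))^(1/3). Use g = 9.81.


Using yc = (Q^2 / (g * b^2))^(1/3):
Q^2 = 23.04^2 = 530.84.
g * b^2 = 9.81 * 2.2^2 = 9.81 * 4.84 = 47.48.
Q^2 / (g*b^2) = 530.84 / 47.48 = 11.1803.
yc = 11.1803^(1/3) = 2.2361 m.

2.2361


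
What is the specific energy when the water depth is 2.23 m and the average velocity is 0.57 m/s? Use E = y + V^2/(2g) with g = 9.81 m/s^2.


Specific energy E = y + V^2/(2g).
Velocity head = V^2/(2g) = 0.57^2 / (2*9.81) = 0.3249 / 19.62 = 0.0166 m.
E = 2.23 + 0.0166 = 2.2466 m.

2.2466


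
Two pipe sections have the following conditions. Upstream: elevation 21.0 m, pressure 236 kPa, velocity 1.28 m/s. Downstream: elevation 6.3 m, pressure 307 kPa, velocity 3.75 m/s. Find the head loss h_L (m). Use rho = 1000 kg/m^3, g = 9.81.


Total head at each section: H = z + p/(rho*g) + V^2/(2g).
H1 = 21.0 + 236*1000/(1000*9.81) + 1.28^2/(2*9.81)
   = 21.0 + 24.057 + 0.0835
   = 45.141 m.
H2 = 6.3 + 307*1000/(1000*9.81) + 3.75^2/(2*9.81)
   = 6.3 + 31.295 + 0.7167
   = 38.311 m.
h_L = H1 - H2 = 45.141 - 38.311 = 6.829 m.

6.829


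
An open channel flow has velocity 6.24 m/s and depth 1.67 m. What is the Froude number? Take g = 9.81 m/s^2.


The Froude number is defined as Fr = V / sqrt(g*y).
g*y = 9.81 * 1.67 = 16.3827.
sqrt(g*y) = sqrt(16.3827) = 4.0476.
Fr = 6.24 / 4.0476 = 1.5417.

1.5417


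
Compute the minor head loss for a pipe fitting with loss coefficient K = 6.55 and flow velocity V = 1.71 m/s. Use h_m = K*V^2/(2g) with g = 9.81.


Minor loss formula: h_m = K * V^2/(2g).
V^2 = 1.71^2 = 2.9241.
V^2/(2g) = 2.9241 / 19.62 = 0.149 m.
h_m = 6.55 * 0.149 = 0.9762 m.

0.9762


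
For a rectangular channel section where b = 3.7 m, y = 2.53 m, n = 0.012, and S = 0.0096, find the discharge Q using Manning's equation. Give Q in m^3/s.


For a rectangular channel, the cross-sectional area A = b * y = 3.7 * 2.53 = 9.36 m^2.
The wetted perimeter P = b + 2y = 3.7 + 2*2.53 = 8.76 m.
Hydraulic radius R = A/P = 9.36/8.76 = 1.0686 m.
Velocity V = (1/n)*R^(2/3)*S^(1/2) = (1/0.012)*1.0686^(2/3)*0.0096^(1/2) = 8.5343 m/s.
Discharge Q = A * V = 9.36 * 8.5343 = 79.889 m^3/s.

79.889


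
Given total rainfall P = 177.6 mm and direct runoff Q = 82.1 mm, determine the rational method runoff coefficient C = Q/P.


The runoff coefficient C = runoff depth / rainfall depth.
C = 82.1 / 177.6
  = 0.4623.

0.4623


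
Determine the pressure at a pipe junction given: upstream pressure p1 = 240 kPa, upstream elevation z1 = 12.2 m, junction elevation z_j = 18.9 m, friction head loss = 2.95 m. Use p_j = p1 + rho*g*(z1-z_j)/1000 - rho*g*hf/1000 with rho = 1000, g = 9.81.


Junction pressure: p_j = p1 + rho*g*(z1 - z_j)/1000 - rho*g*hf/1000.
Elevation term = 1000*9.81*(12.2 - 18.9)/1000 = -65.727 kPa.
Friction term = 1000*9.81*2.95/1000 = 28.939 kPa.
p_j = 240 + -65.727 - 28.939 = 145.33 kPa.

145.33


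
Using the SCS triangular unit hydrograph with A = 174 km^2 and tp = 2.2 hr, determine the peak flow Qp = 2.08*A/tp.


SCS formula: Qp = 2.08 * A / tp.
Qp = 2.08 * 174 / 2.2
   = 361.92 / 2.2
   = 164.51 m^3/s per cm.

164.51


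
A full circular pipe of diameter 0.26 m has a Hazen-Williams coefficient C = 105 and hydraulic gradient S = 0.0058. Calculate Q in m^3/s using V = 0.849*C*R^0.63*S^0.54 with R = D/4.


For a full circular pipe, R = D/4 = 0.26/4 = 0.065 m.
V = 0.849 * 105 * 0.065^0.63 * 0.0058^0.54
  = 0.849 * 105 * 0.178704 * 0.06198
  = 0.9874 m/s.
Pipe area A = pi*D^2/4 = pi*0.26^2/4 = 0.0531 m^2.
Q = A * V = 0.0531 * 0.9874 = 0.0524 m^3/s.

0.0524


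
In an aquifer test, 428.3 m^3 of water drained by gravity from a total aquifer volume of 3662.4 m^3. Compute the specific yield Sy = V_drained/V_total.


Specific yield Sy = Volume drained / Total volume.
Sy = 428.3 / 3662.4
   = 0.1169.

0.1169
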